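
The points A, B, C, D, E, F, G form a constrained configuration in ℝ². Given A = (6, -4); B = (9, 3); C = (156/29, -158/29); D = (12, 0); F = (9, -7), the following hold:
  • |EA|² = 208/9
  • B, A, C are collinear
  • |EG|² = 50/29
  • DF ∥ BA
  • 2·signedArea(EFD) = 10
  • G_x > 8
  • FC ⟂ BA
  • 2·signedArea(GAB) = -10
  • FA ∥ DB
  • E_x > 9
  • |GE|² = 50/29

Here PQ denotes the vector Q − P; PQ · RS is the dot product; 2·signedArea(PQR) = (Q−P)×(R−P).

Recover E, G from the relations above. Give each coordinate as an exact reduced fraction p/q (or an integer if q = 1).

E = (10, -4/3)
G = (255/29, -71/87)

1. E_x = 10  [line -7·x + 3·y + 74 = 0 ∩ |EA|² = 208/9]
2. E_y = -4/3  [line -7·x + 3·y + 74 = 0 ∩ |EA|² = 208/9]
   → E = (10, -4/3)
3. G_x = 255/29  [line -7·x + 3·y + 64 = 0 ∩ |EG|² = 50/29]
4. G_y = -71/87  [line -7·x + 3·y + 64 = 0 ∩ |EG|² = 50/29]
   → G = (255/29, -71/87)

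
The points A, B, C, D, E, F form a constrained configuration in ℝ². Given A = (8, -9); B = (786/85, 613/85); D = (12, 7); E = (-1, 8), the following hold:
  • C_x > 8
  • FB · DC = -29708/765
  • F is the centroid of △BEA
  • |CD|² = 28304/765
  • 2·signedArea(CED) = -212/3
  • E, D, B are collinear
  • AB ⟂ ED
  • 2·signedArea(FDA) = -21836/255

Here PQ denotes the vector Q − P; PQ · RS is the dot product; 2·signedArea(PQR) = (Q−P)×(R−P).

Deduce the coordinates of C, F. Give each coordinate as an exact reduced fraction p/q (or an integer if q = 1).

1. F_x = 1381/255  [F is the centroid of △BEA]
2. F_y = 176/85  [F is the centroid of △BEA]
   → F = (1381/255, 176/85)
3. C_x = 2252/255  [2·signedArea(CED) = -212/3 ∩ FB · DC = -29708/765]
4. C_y = 461/255  [2·signedArea(CED) = -212/3 ∩ FB · DC = -29708/765]
   → C = (2252/255, 461/255)

C = (2252/255, 461/255)
F = (1381/255, 176/85)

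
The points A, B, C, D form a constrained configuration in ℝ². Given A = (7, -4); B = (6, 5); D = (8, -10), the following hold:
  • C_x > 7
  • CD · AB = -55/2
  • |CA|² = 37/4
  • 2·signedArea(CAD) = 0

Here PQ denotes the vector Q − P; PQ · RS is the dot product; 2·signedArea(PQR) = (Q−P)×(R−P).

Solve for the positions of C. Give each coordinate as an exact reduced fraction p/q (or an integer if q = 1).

C = (15/2, -7)

1. C_x = 15/2  [2·signedArea(CAD) = 0 ∩ CD · AB = -55/2]
2. C_y = -7  [2·signedArea(CAD) = 0 ∩ CD · AB = -55/2]
   → C = (15/2, -7)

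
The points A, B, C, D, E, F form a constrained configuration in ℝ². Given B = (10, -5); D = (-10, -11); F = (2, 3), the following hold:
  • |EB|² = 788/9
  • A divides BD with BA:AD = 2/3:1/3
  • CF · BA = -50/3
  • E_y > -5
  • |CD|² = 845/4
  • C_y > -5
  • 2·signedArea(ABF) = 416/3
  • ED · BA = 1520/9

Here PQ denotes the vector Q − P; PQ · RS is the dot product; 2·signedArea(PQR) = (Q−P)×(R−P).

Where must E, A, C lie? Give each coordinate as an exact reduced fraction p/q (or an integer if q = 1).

1. A_x = -10/3  [A divides BD with BA:AD = 2/3:1/3]
2. A_y = -9  [A divides BD with BA:AD = 2/3:1/3]
   → A = (-10/3, -9)
3. C_x = 3  [line 40/3·x + 4·y + -22 = 0 ∩ |CD|² = 845/4]
4. C_y = -9/2  [line 40/3·x + 4·y + -22 = 0 ∩ |CD|² = 845/4]
   → C = (3, -9/2)
5. E_x = 2/3  [line 40/3·x + 4·y + 76/9 = 0 ∩ |EB|² = 788/9]
6. E_y = -13/3  [line 40/3·x + 4·y + 76/9 = 0 ∩ |EB|² = 788/9]
   → E = (2/3, -13/3)

A = (-10/3, -9)
C = (3, -9/2)
E = (2/3, -13/3)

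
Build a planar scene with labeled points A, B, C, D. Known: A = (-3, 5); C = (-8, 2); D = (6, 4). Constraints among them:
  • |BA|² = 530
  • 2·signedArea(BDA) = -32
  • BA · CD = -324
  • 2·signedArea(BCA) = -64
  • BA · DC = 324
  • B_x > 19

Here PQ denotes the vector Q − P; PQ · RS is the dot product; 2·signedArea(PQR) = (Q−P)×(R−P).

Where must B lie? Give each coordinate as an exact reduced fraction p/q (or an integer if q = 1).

B = (20, 6)

1. B_x = 20  [2·signedArea(BDA) = -32 ∩ 2·signedArea(BCA) = -64]
2. B_y = 6  [2·signedArea(BDA) = -32 ∩ 2·signedArea(BCA) = -64]
   → B = (20, 6)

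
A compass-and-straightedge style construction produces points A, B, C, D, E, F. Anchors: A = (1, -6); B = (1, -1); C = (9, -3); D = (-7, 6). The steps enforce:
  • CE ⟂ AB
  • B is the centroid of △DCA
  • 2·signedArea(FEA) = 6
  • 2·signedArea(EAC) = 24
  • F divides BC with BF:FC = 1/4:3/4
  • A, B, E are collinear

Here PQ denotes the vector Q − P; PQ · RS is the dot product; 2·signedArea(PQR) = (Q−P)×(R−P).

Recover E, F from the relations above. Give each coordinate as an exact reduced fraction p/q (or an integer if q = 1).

1. E_x = 1  [A, B, E are collinear ∩ CE ⟂ AB]
2. E_y = -3  [A, B, E are collinear ∩ CE ⟂ AB]
   → E = (1, -3)
3. F_x = 3  [F divides BC with BF:FC = 1/4:3/4]
4. F_y = -3/2  [F divides BC with BF:FC = 1/4:3/4]
   → F = (3, -3/2)

E = (1, -3)
F = (3, -3/2)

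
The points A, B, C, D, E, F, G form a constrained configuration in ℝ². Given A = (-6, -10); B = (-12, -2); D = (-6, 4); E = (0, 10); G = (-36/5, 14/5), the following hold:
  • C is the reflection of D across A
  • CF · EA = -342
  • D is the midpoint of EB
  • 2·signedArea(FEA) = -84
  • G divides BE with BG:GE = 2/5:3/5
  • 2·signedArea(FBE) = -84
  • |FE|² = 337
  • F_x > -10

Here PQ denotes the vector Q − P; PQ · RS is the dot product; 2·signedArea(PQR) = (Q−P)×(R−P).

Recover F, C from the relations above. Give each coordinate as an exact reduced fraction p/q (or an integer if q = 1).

C = (-6, -24)
F = (-9, -6)

1. F_x = -9  [2·signedArea(FBE) = -84 ∩ 2·signedArea(FEA) = -84]
2. F_y = -6  [2·signedArea(FBE) = -84 ∩ 2·signedArea(FEA) = -84]
   → F = (-9, -6)
3. C_x = -6  [C is the reflection of D across A]
4. C_y = -24  [C is the reflection of D across A]
   → C = (-6, -24)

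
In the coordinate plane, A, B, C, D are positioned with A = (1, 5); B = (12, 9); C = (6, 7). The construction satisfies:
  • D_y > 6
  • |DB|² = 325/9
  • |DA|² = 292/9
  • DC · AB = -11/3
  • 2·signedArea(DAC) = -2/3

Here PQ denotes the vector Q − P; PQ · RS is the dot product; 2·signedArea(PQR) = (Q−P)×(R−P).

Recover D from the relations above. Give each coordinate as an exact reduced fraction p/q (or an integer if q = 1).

1. D_x = 19/3  [2·signedArea(DAC) = -2/3 ∩ DC · AB = -11/3]
2. D_y = 7  [2·signedArea(DAC) = -2/3 ∩ DC · AB = -11/3]
   → D = (19/3, 7)

D = (19/3, 7)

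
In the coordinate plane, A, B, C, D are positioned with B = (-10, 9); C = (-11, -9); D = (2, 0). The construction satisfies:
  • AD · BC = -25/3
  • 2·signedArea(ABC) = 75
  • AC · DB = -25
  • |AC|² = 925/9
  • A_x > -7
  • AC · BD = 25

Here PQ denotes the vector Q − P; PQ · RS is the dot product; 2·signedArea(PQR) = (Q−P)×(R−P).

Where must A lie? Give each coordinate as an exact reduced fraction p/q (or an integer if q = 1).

A = (-19/3, 0)

1. A_x = -19/3  [AC · BD = 25 ∩ 2·signedArea(ABC) = 75]
2. A_y = 0  [AC · BD = 25 ∩ 2·signedArea(ABC) = 75]
   → A = (-19/3, 0)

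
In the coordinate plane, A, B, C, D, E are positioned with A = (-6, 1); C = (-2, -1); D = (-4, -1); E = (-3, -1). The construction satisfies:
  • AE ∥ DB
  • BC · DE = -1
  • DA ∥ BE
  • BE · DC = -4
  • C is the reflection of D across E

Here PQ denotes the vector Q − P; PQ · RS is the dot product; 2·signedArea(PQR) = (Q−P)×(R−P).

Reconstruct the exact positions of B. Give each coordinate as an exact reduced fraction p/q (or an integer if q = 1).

1. B_x = -1  [DA ∥ BE ∩ AE ∥ DB]
2. B_y = -3  [DA ∥ BE ∩ AE ∥ DB]
   → B = (-1, -3)

B = (-1, -3)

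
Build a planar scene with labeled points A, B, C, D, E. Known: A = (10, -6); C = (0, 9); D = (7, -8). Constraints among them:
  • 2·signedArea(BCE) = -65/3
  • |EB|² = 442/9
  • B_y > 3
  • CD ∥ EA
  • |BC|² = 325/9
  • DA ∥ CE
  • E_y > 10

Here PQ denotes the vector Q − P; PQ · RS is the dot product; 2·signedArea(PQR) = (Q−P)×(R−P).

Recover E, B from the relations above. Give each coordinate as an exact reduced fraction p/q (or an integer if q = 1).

B = (10/3, 4)
E = (3, 11)

1. E_x = 3  [CD ∥ EA ∩ DA ∥ CE]
2. E_y = 11  [CD ∥ EA ∩ DA ∥ CE]
   → E = (3, 11)
3. B_x = 10/3  [line -2·x + 3·y + -16/3 = 0 ∩ |BC|² = 325/9]
4. B_y = 4  [line -2·x + 3·y + -16/3 = 0 ∩ |BC|² = 325/9]
   → B = (10/3, 4)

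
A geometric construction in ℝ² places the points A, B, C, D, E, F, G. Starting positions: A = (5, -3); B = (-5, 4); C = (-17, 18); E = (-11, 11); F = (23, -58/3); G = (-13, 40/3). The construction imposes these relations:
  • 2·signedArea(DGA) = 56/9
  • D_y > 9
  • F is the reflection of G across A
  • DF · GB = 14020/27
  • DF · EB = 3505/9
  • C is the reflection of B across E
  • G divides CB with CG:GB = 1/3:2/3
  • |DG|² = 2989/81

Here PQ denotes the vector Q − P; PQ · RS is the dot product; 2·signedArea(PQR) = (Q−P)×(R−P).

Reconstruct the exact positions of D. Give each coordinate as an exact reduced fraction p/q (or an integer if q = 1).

D = (-25/3, 85/9)

1. D_x = -25/3  [2·signedArea(DGA) = 56/9 ∩ DF · EB = 3505/9]
2. D_y = 85/9  [2·signedArea(DGA) = 56/9 ∩ DF · EB = 3505/9]
   → D = (-25/3, 85/9)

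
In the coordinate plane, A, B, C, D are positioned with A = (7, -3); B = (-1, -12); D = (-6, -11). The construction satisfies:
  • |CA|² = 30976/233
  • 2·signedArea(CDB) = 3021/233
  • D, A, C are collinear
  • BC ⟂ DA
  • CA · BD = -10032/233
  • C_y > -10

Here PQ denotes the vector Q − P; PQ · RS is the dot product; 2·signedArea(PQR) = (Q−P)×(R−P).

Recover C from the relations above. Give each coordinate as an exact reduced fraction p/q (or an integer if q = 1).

C = (-657/233, -2107/233)

1. C_x = -657/233  [D, A, C are collinear ∩ BC ⟂ DA]
2. C_y = -2107/233  [D, A, C are collinear ∩ BC ⟂ DA]
   → C = (-657/233, -2107/233)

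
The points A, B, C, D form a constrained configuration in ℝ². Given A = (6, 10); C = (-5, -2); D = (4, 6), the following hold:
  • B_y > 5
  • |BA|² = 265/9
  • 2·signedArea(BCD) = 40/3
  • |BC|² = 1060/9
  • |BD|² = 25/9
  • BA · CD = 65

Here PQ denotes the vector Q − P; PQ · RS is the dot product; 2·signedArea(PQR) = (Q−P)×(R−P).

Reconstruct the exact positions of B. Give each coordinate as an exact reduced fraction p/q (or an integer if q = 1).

1. B_x = 7/3  [BA · CD = 65 ∩ 2·signedArea(BCD) = 40/3]
2. B_y = 6  [BA · CD = 65 ∩ 2·signedArea(BCD) = 40/3]
   → B = (7/3, 6)

B = (7/3, 6)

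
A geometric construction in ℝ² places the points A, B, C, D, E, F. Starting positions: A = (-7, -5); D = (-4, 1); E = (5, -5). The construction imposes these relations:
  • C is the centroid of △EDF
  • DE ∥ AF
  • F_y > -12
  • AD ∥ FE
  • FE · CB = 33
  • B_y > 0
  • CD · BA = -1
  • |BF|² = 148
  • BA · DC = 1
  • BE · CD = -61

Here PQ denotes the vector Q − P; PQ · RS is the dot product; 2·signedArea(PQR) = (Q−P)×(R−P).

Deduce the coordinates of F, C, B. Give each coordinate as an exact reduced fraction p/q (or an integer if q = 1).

B = (0, 1)
C = (1, -5)
F = (2, -11)

1. F_x = 2  [AD ∥ FE ∩ DE ∥ AF]
2. F_y = -11  [AD ∥ FE ∩ DE ∥ AF]
   → F = (2, -11)
3. C_x = 1  [C is the centroid of △EDF]
4. C_y = -5  [C is the centroid of △EDF]
   → C = (1, -5)
5. B_x = 0  [BA · DC = 1 ∩ FE · CB = 33]
6. B_y = 1  [BA · DC = 1 ∩ FE · CB = 33]
   → B = (0, 1)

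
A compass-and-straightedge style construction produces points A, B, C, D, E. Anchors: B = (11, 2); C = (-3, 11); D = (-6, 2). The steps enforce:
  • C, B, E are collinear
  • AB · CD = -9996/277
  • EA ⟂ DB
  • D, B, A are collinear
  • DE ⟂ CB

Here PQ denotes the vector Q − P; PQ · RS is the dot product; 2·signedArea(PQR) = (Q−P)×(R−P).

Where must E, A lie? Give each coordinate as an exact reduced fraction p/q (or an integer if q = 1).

1. E_x = -285/277  [C, B, E are collinear ∩ DE ⟂ CB]
2. E_y = 2696/277  [C, B, E are collinear ∩ DE ⟂ CB]
   → E = (-285/277, 2696/277)
3. A_x = -285/277  [D, B, A are collinear ∩ EA ⟂ DB]
4. A_y = 2  [D, B, A are collinear ∩ EA ⟂ DB]
   → A = (-285/277, 2)

A = (-285/277, 2)
E = (-285/277, 2696/277)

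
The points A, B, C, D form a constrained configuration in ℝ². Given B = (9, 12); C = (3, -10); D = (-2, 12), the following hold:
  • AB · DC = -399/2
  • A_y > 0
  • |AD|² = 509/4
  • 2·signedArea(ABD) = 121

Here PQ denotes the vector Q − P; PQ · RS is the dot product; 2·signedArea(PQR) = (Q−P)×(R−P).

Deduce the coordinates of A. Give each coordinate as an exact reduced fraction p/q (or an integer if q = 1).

A = (1/2, 1)

1. A_x = 1/2  [2·signedArea(ABD) = 121 ∩ AB · DC = -399/2]
2. A_y = 1  [2·signedArea(ABD) = 121 ∩ AB · DC = -399/2]
   → A = (1/2, 1)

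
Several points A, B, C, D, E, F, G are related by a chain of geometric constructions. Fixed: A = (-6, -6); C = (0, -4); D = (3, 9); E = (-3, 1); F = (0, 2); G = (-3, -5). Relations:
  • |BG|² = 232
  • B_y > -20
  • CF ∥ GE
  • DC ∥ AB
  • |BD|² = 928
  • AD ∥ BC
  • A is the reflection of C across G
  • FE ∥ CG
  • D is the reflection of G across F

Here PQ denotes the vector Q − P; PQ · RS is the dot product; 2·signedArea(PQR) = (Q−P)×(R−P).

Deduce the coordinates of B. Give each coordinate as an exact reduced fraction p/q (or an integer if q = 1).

1. B_x = -9  [AD ∥ BC ∩ DC ∥ AB]
2. B_y = -19  [AD ∥ BC ∩ DC ∥ AB]
   → B = (-9, -19)

B = (-9, -19)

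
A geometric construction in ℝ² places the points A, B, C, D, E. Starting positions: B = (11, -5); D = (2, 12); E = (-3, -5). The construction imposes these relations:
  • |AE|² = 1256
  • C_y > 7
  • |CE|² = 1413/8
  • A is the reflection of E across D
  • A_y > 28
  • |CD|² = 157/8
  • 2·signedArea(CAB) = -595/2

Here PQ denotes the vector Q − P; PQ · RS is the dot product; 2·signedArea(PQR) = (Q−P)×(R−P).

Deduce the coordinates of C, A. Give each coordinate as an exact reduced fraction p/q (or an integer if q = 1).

A = (7, 29)
C = (3/4, 31/4)

1. A_x = 7  [A is the reflection of E across D]
2. A_y = 29  [A is the reflection of E across D]
   → A = (7, 29)
3. C_x = 3/4  [line 34·x + 4·y + -113/2 = 0 ∩ |CE|² = 1413/8]
4. C_y = 31/4  [line 34·x + 4·y + -113/2 = 0 ∩ |CE|² = 1413/8]
   → C = (3/4, 31/4)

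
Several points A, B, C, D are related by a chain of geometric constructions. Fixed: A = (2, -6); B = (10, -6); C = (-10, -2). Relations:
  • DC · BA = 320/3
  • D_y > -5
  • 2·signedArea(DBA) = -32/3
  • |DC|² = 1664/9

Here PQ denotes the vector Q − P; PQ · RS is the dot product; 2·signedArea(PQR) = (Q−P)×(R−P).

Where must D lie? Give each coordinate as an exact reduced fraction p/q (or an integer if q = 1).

D = (10/3, -14/3)

1. D_x = 10/3  [2·signedArea(DBA) = -32/3 ∩ DC · BA = 320/3]
2. D_y = -14/3  [2·signedArea(DBA) = -32/3 ∩ DC · BA = 320/3]
   → D = (10/3, -14/3)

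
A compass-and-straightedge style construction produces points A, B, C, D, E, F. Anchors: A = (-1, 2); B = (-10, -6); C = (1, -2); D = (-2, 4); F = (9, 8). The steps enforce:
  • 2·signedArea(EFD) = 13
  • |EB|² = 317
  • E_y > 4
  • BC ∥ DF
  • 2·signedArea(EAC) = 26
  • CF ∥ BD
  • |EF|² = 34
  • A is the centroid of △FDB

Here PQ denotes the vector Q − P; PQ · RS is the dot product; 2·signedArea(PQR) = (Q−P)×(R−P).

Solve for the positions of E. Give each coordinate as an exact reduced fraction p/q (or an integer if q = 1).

1. E_x = 4  [2·signedArea(EFD) = 13 ∩ 2·signedArea(EAC) = 26]
2. E_y = 5  [2·signedArea(EFD) = 13 ∩ 2·signedArea(EAC) = 26]
   → E = (4, 5)

E = (4, 5)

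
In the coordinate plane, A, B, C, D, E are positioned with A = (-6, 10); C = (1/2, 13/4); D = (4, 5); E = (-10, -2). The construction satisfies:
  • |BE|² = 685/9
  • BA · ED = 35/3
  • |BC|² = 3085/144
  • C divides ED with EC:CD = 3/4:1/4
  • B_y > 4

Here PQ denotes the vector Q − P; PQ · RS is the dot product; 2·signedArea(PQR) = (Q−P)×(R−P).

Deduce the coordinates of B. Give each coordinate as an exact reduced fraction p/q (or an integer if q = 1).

1. B_x = -4  [line -14·x + -7·y + -77/3 = 0 ∩ |BE|² = 685/9]
2. B_y = 13/3  [line -14·x + -7·y + -77/3 = 0 ∩ |BE|² = 685/9]
   → B = (-4, 13/3)

B = (-4, 13/3)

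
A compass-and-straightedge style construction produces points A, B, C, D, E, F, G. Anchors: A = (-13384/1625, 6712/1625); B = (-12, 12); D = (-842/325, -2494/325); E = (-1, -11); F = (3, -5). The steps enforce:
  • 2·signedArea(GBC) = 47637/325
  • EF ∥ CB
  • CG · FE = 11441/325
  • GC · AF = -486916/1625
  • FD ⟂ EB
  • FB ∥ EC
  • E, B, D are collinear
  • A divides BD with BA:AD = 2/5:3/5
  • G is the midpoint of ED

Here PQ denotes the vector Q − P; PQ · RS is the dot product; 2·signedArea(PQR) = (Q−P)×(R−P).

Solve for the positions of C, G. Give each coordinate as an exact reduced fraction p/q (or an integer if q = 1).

1. C_x = -16  [EF ∥ CB ∩ FB ∥ EC]
2. C_y = 6  [EF ∥ CB ∩ FB ∥ EC]
   → C = (-16, 6)
3. G_x = -1167/650  [G is the midpoint of ED]
4. G_y = -6069/650  [G is the midpoint of ED]
   → G = (-1167/650, -6069/650)

C = (-16, 6)
G = (-1167/650, -6069/650)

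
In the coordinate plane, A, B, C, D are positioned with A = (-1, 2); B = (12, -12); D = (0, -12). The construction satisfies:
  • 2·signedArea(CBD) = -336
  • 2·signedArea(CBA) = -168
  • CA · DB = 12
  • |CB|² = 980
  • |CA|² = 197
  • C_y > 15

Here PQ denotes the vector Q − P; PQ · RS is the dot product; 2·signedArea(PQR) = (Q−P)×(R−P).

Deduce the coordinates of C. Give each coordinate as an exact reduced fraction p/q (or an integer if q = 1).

C = (-2, 16)

1. C_x = -2  [2·signedArea(CBA) = -168 ∩ 2·signedArea(CBD) = -336]
2. C_y = 16  [2·signedArea(CBA) = -168 ∩ 2·signedArea(CBD) = -336]
   → C = (-2, 16)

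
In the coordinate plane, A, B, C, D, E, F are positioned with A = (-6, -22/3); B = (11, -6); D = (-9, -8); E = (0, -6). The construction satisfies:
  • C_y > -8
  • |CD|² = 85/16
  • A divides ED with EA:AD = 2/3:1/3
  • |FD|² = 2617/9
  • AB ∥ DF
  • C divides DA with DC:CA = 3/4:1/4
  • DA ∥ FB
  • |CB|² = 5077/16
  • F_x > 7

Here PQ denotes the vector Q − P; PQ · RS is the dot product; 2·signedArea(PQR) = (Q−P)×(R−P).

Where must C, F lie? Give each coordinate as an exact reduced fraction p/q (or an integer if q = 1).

C = (-27/4, -15/2)
F = (8, -20/3)

1. C_x = -27/4  [C divides DA with DC:CA = 3/4:1/4]
2. C_y = -15/2  [C divides DA with DC:CA = 3/4:1/4]
   → C = (-27/4, -15/2)
3. F_x = 8  [DA ∥ FB ∩ AB ∥ DF]
4. F_y = -20/3  [DA ∥ FB ∩ AB ∥ DF]
   → F = (8, -20/3)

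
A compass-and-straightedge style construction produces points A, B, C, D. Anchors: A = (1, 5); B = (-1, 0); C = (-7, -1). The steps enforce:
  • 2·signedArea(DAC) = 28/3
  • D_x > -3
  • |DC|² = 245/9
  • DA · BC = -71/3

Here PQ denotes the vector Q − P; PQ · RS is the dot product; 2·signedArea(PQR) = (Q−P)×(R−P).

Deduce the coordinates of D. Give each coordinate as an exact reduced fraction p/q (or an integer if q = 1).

1. D_x = -7/3  [DA · BC = -71/3 ∩ 2·signedArea(DAC) = 28/3]
2. D_y = 4/3  [DA · BC = -71/3 ∩ 2·signedArea(DAC) = 28/3]
   → D = (-7/3, 4/3)

D = (-7/3, 4/3)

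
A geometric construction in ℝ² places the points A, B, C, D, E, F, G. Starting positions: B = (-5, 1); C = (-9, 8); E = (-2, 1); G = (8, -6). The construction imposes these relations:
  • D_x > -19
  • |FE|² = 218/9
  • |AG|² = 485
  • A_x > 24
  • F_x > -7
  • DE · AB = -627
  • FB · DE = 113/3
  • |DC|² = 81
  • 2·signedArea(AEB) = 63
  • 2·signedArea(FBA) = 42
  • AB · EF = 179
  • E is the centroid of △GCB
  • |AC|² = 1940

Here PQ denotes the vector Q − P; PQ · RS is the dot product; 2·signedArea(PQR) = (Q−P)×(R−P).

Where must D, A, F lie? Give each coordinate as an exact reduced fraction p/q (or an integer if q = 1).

A = (25, -20)
D = (-18, 8)
F = (-19/3, 10/3)

1. A_y = -20  [2·signedArea(AEB) = 63]
2. A_x = 25  [|AG|² = 485]
   → A = (25, -20)
3. F_x = -19/3  [2·signedArea(FBA) = 42 ∩ AB · EF = 179]
4. F_y = 10/3  [2·signedArea(FBA) = 42 ∩ AB · EF = 179]
   → F = (-19/3, 10/3)
5. D_x = -18  [DE · AB = -627 ∩ FB · DE = 113/3]
6. D_y = 8  [DE · AB = -627 ∩ FB · DE = 113/3]
   → D = (-18, 8)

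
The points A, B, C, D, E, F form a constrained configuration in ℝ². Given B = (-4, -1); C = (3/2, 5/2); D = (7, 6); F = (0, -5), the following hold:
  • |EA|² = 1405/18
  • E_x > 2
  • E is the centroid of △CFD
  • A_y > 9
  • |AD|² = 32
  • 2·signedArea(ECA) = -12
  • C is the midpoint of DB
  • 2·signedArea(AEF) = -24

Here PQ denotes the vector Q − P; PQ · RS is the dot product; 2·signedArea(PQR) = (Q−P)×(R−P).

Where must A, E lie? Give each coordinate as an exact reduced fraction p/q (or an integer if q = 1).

A = (3, 10)
E = (17/6, 7/6)

1. E_x = 17/6  [E is the centroid of △CFD]
2. E_y = 7/6  [E is the centroid of △CFD]
   → E = (17/6, 7/6)
3. A_x = 3  [2·signedArea(AEF) = -24 ∩ 2·signedArea(ECA) = -12]
4. A_y = 10  [2·signedArea(AEF) = -24 ∩ 2·signedArea(ECA) = -12]
   → A = (3, 10)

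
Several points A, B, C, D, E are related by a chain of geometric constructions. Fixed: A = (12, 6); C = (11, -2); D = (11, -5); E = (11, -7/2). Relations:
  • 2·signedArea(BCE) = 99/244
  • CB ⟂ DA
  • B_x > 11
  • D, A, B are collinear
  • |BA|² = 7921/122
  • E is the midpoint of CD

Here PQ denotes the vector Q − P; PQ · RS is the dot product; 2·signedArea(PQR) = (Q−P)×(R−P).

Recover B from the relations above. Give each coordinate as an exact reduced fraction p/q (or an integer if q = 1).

B = (1375/122, -247/122)

1. B_x = 1375/122  [D, A, B are collinear ∩ CB ⟂ DA]
2. B_y = -247/122  [D, A, B are collinear ∩ CB ⟂ DA]
   → B = (1375/122, -247/122)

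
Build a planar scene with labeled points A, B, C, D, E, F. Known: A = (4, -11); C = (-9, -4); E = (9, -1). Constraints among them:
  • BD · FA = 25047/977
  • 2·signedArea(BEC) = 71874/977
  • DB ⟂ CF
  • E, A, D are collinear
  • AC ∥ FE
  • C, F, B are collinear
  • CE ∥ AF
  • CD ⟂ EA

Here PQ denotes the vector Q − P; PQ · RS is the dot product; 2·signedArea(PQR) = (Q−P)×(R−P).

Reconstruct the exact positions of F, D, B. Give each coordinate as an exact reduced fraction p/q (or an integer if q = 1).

B = (23553/4885, -28252/4885)
D = (21/5, -53/5)
F = (22, -8)

1. F_x = 22  [AC ∥ FE ∩ CE ∥ AF]
2. F_y = -8  [AC ∥ FE ∩ CE ∥ AF]
   → F = (22, -8)
3. D_x = 21/5  [E, A, D are collinear ∩ CD ⟂ EA]
4. D_y = -53/5  [E, A, D are collinear ∩ CD ⟂ EA]
   → D = (21/5, -53/5)
5. B_x = 23553/4885  [C, F, B are collinear ∩ DB ⟂ CF]
6. B_y = -28252/4885  [C, F, B are collinear ∩ DB ⟂ CF]
   → B = (23553/4885, -28252/4885)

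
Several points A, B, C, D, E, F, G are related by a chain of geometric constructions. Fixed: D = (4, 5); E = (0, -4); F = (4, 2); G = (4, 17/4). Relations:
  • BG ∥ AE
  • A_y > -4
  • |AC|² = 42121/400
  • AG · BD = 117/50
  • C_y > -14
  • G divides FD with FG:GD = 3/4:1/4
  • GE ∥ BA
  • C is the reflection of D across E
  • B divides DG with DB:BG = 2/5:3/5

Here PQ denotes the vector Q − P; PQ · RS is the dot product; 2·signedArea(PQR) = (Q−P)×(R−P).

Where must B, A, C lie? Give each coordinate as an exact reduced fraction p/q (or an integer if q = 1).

A = (0, -71/20)
B = (4, 47/10)
C = (-4, -13)

1. B_x = 4  [B divides DG with DB:BG = 2/5:3/5]
2. B_y = 47/10  [B divides DG with DB:BG = 2/5:3/5]
   → B = (4, 47/10)
3. A_x = 0  [BG ∥ AE ∩ GE ∥ BA]
4. A_y = -71/20  [BG ∥ AE ∩ GE ∥ BA]
   → A = (0, -71/20)
5. C_x = -4  [C is the reflection of D across E]
6. C_y = -13  [C is the reflection of D across E]
   → C = (-4, -13)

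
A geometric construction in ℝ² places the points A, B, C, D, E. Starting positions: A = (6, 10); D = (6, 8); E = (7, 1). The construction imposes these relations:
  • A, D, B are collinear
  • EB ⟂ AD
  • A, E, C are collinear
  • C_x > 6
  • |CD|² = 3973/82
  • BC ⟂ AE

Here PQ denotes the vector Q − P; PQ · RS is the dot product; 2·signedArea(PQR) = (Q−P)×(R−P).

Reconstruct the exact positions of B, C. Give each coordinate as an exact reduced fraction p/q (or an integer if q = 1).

B = (6, 1)
C = (573/82, 91/82)

1. B_x = 6  [A, D, B are collinear ∩ EB ⟂ AD]
2. B_y = 1  [A, D, B are collinear ∩ EB ⟂ AD]
   → B = (6, 1)
3. C_x = 573/82  [A, E, C are collinear ∩ BC ⟂ AE]
4. C_y = 91/82  [A, E, C are collinear ∩ BC ⟂ AE]
   → C = (573/82, 91/82)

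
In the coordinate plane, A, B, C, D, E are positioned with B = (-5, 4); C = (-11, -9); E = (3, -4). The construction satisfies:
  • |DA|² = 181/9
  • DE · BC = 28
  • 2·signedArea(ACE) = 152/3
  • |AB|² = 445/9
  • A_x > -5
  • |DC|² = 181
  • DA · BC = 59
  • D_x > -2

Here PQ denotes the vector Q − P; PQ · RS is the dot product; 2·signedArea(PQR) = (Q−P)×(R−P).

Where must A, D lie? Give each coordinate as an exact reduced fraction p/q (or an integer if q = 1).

1. D_x = -1  [line 6·x + 13·y + 6 = 0 ∩ |DC|² = 181]
2. D_y = 0  [line 6·x + 13·y + 6 = 0 ∩ |DC|² = 181]
   → D = (-1, 0)
3. A_x = -13/3  [2·signedArea(ACE) = 152/3 ∩ DA · BC = 59]
4. A_y = -3  [2·signedArea(ACE) = 152/3 ∩ DA · BC = 59]
   → A = (-13/3, -3)

A = (-13/3, -3)
D = (-1, 0)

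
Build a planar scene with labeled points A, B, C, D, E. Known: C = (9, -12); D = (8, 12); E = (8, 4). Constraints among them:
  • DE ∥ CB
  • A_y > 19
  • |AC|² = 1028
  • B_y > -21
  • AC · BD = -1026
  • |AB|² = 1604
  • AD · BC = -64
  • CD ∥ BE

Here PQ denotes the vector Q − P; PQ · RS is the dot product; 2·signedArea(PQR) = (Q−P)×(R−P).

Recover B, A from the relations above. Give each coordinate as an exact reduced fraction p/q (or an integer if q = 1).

1. B_x = 9  [CD ∥ BE ∩ DE ∥ CB]
2. B_y = -20  [CD ∥ BE ∩ DE ∥ CB]
   → B = (9, -20)
3. A_x = 7  [AC · BD = -1026 ∩ AD · BC = -64]
4. A_y = 20  [AC · BD = -1026 ∩ AD · BC = -64]
   → A = (7, 20)

A = (7, 20)
B = (9, -20)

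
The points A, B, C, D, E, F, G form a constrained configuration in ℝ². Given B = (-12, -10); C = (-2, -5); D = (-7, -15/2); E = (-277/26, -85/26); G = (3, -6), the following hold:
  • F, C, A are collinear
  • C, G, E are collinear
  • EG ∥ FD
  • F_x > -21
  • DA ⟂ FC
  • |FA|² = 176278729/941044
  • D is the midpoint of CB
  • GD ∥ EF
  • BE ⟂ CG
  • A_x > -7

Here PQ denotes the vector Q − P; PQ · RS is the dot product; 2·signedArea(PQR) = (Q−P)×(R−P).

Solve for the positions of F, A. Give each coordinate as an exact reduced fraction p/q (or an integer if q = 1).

1. F_x = -537/26  [EG ∥ FD ∩ GD ∥ EF]
2. F_y = -62/13  [EG ∥ FD ∩ GD ∥ EF]
   → F = (-537/26, -62/13)
3. A_x = -1639372/235261  [F, C, A are collinear ∩ DA ⟂ FC]
4. A_y = -1161845/235261  [F, C, A are collinear ∩ DA ⟂ FC]
   → A = (-1639372/235261, -1161845/235261)

A = (-1639372/235261, -1161845/235261)
F = (-537/26, -62/13)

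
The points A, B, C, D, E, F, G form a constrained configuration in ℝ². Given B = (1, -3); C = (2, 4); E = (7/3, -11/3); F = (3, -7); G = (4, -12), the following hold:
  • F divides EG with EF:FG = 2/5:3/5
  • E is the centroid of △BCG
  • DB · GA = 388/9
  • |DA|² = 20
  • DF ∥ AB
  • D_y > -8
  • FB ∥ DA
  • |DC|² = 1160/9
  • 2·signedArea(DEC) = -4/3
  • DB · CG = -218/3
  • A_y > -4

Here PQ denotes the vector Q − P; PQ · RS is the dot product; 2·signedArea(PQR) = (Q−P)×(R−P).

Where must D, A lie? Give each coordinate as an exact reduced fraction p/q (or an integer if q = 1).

1. D_x = 8/3  [DB · CG = -218/3 ∩ 2·signedArea(DEC) = -4/3]
2. D_y = -22/3  [DB · CG = -218/3 ∩ 2·signedArea(DEC) = -4/3]
   → D = (8/3, -22/3)
3. A_x = 2/3  [DB · GA = 388/9 ∩ DF ∥ AB]
4. A_y = -10/3  [DB · GA = 388/9 ∩ DF ∥ AB]
   → A = (2/3, -10/3)

A = (2/3, -10/3)
D = (8/3, -22/3)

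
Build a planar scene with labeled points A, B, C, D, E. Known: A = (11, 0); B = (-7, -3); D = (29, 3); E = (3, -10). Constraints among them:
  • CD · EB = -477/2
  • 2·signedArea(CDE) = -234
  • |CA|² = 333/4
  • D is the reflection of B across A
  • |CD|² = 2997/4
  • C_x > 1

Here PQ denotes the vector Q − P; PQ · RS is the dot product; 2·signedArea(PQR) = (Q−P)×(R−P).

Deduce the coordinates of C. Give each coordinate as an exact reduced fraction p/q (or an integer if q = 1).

C = (2, -3/2)

1. C_x = 2  [CD · EB = -477/2 ∩ 2·signedArea(CDE) = -234]
2. C_y = -3/2  [CD · EB = -477/2 ∩ 2·signedArea(CDE) = -234]
   → C = (2, -3/2)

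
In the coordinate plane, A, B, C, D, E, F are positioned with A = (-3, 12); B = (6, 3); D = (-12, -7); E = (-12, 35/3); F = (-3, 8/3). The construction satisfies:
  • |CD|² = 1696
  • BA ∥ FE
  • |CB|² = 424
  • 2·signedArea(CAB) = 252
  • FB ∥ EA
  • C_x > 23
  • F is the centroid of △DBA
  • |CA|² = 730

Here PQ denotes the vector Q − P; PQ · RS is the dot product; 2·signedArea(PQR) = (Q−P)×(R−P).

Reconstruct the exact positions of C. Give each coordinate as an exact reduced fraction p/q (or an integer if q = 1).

1. C_x = 24  [line 9·x + 9·y + -333 = 0 ∩ |CA|² = 730]
2. C_y = 13  [line 9·x + 9·y + -333 = 0 ∩ |CA|² = 730]
   → C = (24, 13)

C = (24, 13)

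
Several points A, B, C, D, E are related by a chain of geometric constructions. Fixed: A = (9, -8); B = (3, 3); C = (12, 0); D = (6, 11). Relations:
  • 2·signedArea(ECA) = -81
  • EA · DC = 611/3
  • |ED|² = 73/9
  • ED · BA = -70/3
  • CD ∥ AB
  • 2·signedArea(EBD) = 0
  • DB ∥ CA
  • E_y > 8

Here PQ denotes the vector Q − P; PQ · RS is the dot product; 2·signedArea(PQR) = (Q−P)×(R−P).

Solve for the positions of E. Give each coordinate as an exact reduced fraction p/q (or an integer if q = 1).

1. E_x = 5  [2·signedArea(EBD) = 0 ∩ EA · DC = 611/3]
2. E_y = 25/3  [2·signedArea(EBD) = 0 ∩ EA · DC = 611/3]
   → E = (5, 25/3)

E = (5, 25/3)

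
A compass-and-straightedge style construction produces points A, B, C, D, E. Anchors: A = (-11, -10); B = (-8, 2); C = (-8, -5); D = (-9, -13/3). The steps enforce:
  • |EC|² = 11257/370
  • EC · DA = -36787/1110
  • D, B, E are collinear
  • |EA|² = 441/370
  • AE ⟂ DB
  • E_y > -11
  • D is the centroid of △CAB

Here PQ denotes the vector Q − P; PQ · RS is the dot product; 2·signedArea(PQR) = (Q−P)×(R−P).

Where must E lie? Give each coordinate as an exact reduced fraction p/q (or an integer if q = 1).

E = (-3671/370, -3763/370)

1. E_x = -3671/370  [D, B, E are collinear ∩ AE ⟂ DB]
2. E_y = -3763/370  [D, B, E are collinear ∩ AE ⟂ DB]
   → E = (-3671/370, -3763/370)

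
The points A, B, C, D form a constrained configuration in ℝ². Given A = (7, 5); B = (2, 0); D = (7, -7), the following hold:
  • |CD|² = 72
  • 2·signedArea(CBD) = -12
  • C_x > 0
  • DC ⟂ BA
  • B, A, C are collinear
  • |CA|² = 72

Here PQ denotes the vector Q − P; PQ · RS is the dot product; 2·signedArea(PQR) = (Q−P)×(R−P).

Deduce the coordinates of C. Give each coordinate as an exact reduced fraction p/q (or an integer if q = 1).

1. C_x = 1  [B, A, C are collinear ∩ DC ⟂ BA]
2. C_y = -1  [B, A, C are collinear ∩ DC ⟂ BA]
   → C = (1, -1)

C = (1, -1)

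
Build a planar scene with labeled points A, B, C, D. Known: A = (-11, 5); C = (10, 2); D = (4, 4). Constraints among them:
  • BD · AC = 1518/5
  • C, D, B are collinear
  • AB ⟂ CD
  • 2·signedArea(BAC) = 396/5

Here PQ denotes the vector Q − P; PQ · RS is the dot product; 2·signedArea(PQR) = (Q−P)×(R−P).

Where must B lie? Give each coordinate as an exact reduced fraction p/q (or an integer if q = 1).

B = (-49/5, 43/5)

1. B_x = -49/5  [C, D, B are collinear ∩ AB ⟂ CD]
2. B_y = 43/5  [C, D, B are collinear ∩ AB ⟂ CD]
   → B = (-49/5, 43/5)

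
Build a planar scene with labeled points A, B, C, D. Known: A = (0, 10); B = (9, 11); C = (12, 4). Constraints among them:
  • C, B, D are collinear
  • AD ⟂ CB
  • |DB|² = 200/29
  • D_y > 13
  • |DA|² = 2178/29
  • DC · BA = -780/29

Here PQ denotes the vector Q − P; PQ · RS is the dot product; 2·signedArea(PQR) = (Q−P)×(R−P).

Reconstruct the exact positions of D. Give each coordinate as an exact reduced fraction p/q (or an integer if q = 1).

1. D_x = 231/29  [C, B, D are collinear ∩ AD ⟂ CB]
2. D_y = 389/29  [C, B, D are collinear ∩ AD ⟂ CB]
   → D = (231/29, 389/29)

D = (231/29, 389/29)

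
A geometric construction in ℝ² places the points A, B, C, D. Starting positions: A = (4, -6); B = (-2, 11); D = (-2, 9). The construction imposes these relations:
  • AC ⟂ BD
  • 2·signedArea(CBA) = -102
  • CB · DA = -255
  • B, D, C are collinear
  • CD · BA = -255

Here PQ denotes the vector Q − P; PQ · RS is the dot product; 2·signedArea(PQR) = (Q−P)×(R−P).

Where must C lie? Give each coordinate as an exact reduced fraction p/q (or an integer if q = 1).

1. C_x = -2  [B, D, C are collinear ∩ AC ⟂ BD]
2. C_y = -6  [B, D, C are collinear ∩ AC ⟂ BD]
   → C = (-2, -6)

C = (-2, -6)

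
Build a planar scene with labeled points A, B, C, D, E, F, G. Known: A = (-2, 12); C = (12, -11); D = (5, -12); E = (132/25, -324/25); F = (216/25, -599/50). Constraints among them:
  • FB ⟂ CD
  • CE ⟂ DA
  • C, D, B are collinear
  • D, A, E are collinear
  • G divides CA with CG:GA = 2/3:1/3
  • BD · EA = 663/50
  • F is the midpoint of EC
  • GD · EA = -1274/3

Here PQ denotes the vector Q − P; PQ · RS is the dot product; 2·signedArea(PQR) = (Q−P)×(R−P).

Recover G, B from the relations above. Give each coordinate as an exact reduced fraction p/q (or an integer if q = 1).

B = (857/100, -1149/100)
G = (8/3, 13/3)

1. G_x = 8/3  [G divides CA with CG:GA = 2/3:1/3]
2. G_y = 13/3  [G divides CA with CG:GA = 2/3:1/3]
   → G = (8/3, 13/3)
3. B_x = 857/100  [C, D, B are collinear ∩ FB ⟂ CD]
4. B_y = -1149/100  [C, D, B are collinear ∩ FB ⟂ CD]
   → B = (857/100, -1149/100)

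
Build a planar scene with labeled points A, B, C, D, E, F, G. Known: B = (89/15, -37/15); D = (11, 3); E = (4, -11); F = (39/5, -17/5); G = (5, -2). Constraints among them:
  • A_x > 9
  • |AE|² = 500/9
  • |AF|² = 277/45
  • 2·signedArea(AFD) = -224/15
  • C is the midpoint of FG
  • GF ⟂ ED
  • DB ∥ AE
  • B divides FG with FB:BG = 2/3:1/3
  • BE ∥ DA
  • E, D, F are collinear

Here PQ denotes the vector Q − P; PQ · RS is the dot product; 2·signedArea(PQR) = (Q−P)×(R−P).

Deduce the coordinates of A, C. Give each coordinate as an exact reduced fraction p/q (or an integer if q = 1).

A = (136/15, -83/15)
C = (32/5, -27/10)

1. A_x = 136/15  [DB ∥ AE ∩ BE ∥ DA]
2. A_y = -83/15  [DB ∥ AE ∩ BE ∥ DA]
   → A = (136/15, -83/15)
3. C_x = 32/5  [C is the midpoint of FG]
4. C_y = -27/10  [C is the midpoint of FG]
   → C = (32/5, -27/10)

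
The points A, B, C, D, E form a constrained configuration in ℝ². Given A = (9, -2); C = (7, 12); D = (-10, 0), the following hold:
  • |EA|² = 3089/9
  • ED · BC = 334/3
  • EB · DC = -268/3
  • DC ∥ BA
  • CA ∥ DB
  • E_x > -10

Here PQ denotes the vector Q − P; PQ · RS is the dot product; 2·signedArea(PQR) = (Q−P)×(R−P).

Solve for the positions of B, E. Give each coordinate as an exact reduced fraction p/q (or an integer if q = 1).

1. B_x = -8  [DC ∥ BA ∩ CA ∥ DB]
2. B_y = -14  [DC ∥ BA ∩ CA ∥ DB]
   → B = (-8, -14)
3. E_x = -28/3  [EB · DC = -268/3 ∩ ED · BC = 334/3]
4. E_y = -14/3  [EB · DC = -268/3 ∩ ED · BC = 334/3]
   → E = (-28/3, -14/3)

B = (-8, -14)
E = (-28/3, -14/3)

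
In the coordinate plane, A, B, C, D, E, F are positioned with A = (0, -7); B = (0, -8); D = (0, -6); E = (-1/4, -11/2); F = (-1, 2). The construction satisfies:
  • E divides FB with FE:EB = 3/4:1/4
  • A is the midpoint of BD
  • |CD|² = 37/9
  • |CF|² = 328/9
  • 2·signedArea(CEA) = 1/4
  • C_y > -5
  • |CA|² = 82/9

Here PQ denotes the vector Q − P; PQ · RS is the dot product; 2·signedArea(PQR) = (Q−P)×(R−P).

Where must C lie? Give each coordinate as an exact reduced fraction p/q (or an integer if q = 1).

C = (-1/3, -4)

1. C_x = -1/3  [line 3/2·x + 1/4·y + 3/2 = 0 ∩ |CA|² = 82/9]
2. C_y = -4  [line 3/2·x + 1/4·y + 3/2 = 0 ∩ |CA|² = 82/9]
   → C = (-1/3, -4)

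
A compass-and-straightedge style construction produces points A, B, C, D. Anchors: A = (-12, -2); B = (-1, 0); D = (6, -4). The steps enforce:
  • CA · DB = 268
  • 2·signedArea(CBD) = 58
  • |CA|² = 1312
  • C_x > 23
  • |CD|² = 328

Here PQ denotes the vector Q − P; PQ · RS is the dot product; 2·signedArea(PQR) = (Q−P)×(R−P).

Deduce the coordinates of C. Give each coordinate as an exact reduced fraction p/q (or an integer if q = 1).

1. C_x = 24  [2·signedArea(CBD) = 58 ∩ CA · DB = 268]
2. C_y = -6  [2·signedArea(CBD) = 58 ∩ CA · DB = 268]
   → C = (24, -6)

C = (24, -6)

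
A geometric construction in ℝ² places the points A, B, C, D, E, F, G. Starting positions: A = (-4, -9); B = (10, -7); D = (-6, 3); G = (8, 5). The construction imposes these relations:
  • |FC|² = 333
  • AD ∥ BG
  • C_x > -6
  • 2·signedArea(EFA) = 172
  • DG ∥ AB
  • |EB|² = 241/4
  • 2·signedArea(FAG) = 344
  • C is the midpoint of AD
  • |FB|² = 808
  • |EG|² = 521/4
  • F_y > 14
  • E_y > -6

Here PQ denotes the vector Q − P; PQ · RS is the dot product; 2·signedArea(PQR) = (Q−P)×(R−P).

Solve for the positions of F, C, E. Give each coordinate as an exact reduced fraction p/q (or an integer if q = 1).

1. F_x = -8  [line -14·x + 12·y + -292 = 0 ∩ |FB|² = 808]
2. F_y = 15  [line -14·x + 12·y + -292 = 0 ∩ |FB|² = 808]
   → F = (-8, 15)
3. C_x = -5  [C is the midpoint of AD]
4. C_y = -3  [C is the midpoint of AD]
   → C = (-5, -3)
5. E_x = 5/2  [line 24·x + 4·y + -40 = 0 ∩ |EB|² = 241/4]
6. E_y = -5  [line 24·x + 4·y + -40 = 0 ∩ |EB|² = 241/4]
   → E = (5/2, -5)

C = (-5, -3)
E = (5/2, -5)
F = (-8, 15)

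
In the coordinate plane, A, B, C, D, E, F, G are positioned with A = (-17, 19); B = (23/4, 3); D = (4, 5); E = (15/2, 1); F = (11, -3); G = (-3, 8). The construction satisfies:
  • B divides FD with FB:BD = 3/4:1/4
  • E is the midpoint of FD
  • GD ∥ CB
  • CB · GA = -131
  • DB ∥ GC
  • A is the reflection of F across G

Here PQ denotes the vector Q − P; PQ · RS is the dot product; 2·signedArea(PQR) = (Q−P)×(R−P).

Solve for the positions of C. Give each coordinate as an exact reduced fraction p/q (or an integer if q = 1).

1. C_x = -5/4  [GD ∥ CB ∩ DB ∥ GC]
2. C_y = 6  [GD ∥ CB ∩ DB ∥ GC]
   → C = (-5/4, 6)

C = (-5/4, 6)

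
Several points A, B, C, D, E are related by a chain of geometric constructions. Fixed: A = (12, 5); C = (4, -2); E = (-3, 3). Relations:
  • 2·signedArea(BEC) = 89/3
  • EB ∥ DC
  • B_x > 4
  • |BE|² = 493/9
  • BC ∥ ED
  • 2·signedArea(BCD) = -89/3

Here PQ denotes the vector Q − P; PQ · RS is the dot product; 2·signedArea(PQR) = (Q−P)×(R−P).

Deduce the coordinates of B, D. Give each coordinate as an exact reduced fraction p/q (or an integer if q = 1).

1. B_x = 13/3  [line 5·x + 7·y + -107/3 = 0 ∩ |BE|² = 493/9]
2. B_y = 2  [line 5·x + 7·y + -107/3 = 0 ∩ |BE|² = 493/9]
   → B = (13/3, 2)
3. D_x = -10/3  [2·signedArea(BCD) = -89/3 ∩ EB ∥ DC]
4. D_y = -1  [2·signedArea(BCD) = -89/3 ∩ EB ∥ DC]
   → D = (-10/3, -1)

B = (13/3, 2)
D = (-10/3, -1)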